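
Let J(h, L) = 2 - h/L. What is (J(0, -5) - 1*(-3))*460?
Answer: 2300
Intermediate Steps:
J(h, L) = 2 - h/L
(J(0, -5) - 1*(-3))*460 = ((2 - 1*0/(-5)) - 1*(-3))*460 = ((2 - 1*0*(-1/5)) + 3)*460 = ((2 + 0) + 3)*460 = (2 + 3)*460 = 5*460 = 2300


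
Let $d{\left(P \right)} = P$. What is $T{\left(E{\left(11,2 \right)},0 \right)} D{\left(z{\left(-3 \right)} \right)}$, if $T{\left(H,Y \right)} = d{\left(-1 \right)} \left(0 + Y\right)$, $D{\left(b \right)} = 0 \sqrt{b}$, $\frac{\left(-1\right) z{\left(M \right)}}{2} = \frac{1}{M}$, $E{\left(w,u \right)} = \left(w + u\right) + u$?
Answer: $0$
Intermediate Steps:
$E{\left(w,u \right)} = w + 2 u$ ($E{\left(w,u \right)} = \left(u + w\right) + u = w + 2 u$)
$z{\left(M \right)} = - \frac{2}{M}$
$D{\left(b \right)} = 0$
$T{\left(H,Y \right)} = - Y$ ($T{\left(H,Y \right)} = - (0 + Y) = - Y$)
$T{\left(E{\left(11,2 \right)},0 \right)} D{\left(z{\left(-3 \right)} \right)} = \left(-1\right) 0 \cdot 0 = 0 \cdot 0 = 0$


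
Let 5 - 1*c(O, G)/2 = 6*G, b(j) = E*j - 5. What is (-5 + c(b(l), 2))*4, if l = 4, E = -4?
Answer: -76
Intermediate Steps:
b(j) = -5 - 4*j (b(j) = -4*j - 5 = -5 - 4*j)
c(O, G) = 10 - 12*G
(-5 + c(b(l), 2))*4 = (-5 + (10 - 12*2))*4 = (-5 + (10 - 24))*4 = (-5 - 14)*4 = -19*4 = -76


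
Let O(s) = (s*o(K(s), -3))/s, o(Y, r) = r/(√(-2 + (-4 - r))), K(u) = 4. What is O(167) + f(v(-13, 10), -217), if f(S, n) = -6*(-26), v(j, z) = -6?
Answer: 156 + I*√3 ≈ 156.0 + 1.732*I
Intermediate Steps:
o(Y, r) = r/√(-6 - r) (o(Y, r) = r/(√(-6 - r)) = r/√(-6 - r))
O(s) = I*√3 (O(s) = (s*(-3/√(-6 - 1*(-3))))/s = (s*(-3/√(-6 + 3)))/s = (s*(-(-1)*I*√3))/s = (s*(I*√3))/s = (I*s*√3)/s = I*√3)
f(S, n) = 156
O(167) + f(v(-13, 10), -217) = I*√3 + 156 = 156 + I*√3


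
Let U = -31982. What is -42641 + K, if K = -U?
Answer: -10659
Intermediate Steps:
K = 31982 (K = -1*(-31982) = 31982)
-42641 + K = -42641 + 31982 = -10659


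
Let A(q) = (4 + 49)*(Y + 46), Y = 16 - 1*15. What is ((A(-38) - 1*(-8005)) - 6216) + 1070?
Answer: 5350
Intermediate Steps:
Y = 1 (Y = 16 - 15 = 1)
A(q) = 2491 (A(q) = (4 + 49)*(1 + 46) = 53*47 = 2491)
((A(-38) - 1*(-8005)) - 6216) + 1070 = ((2491 - 1*(-8005)) - 6216) + 1070 = ((2491 + 8005) - 6216) + 1070 = (10496 - 6216) + 1070 = 4280 + 1070 = 5350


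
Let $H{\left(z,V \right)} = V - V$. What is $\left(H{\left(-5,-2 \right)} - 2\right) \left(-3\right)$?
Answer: $6$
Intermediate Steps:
$H{\left(z,V \right)} = 0$
$\left(H{\left(-5,-2 \right)} - 2\right) \left(-3\right) = \left(0 - 2\right) \left(-3\right) = \left(-2\right) \left(-3\right) = 6$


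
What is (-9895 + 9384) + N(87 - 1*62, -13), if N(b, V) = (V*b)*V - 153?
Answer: 3561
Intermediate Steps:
N(b, V) = -153 + b*V**2 (N(b, V) = b*V**2 - 153 = -153 + b*V**2)
(-9895 + 9384) + N(87 - 1*62, -13) = (-9895 + 9384) + (-153 + (87 - 1*62)*(-13)**2) = -511 + (-153 + (87 - 62)*169) = -511 + (-153 + 25*169) = -511 + (-153 + 4225) = -511 + 4072 = 3561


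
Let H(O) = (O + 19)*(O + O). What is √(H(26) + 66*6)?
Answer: 12*√19 ≈ 52.307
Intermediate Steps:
H(O) = 2*O*(19 + O) (H(O) = (19 + O)*(2*O) = 2*O*(19 + O))
√(H(26) + 66*6) = √(2*26*(19 + 26) + 66*6) = √(2*26*45 + 396) = √(2340 + 396) = √2736 = 12*√19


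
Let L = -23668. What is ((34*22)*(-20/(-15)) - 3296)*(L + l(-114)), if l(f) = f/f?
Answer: 54402544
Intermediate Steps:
l(f) = 1
((34*22)*(-20/(-15)) - 3296)*(L + l(-114)) = ((34*22)*(-20/(-15)) - 3296)*(-23668 + 1) = (748*(-20*(-1/15)) - 3296)*(-23667) = (748*(4/3) - 3296)*(-23667) = (2992/3 - 3296)*(-23667) = -6896/3*(-23667) = 54402544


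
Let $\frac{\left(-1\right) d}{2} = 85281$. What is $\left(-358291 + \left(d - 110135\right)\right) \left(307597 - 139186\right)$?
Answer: $-107612608068$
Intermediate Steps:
$d = -170562$ ($d = \left(-2\right) 85281 = -170562$)
$\left(-358291 + \left(d - 110135\right)\right) \left(307597 - 139186\right) = \left(-358291 - 280697\right) \left(307597 - 139186\right) = \left(-358291 - 280697\right) 168411 = \left(-638988\right) 168411 = -107612608068$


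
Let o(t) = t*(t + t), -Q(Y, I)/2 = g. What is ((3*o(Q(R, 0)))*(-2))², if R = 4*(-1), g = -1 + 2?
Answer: 2304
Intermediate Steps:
g = 1
R = -4
Q(Y, I) = -2 (Q(Y, I) = -2*1 = -2)
o(t) = 2*t² (o(t) = t*(2*t) = 2*t²)
((3*o(Q(R, 0)))*(-2))² = ((3*(2*(-2)²))*(-2))² = ((3*(2*4))*(-2))² = ((3*8)*(-2))² = (24*(-2))² = (-48)² = 2304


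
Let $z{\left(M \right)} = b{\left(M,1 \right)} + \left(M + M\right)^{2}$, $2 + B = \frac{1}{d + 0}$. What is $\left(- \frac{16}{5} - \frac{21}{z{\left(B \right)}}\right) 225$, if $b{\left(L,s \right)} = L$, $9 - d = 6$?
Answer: $- \frac{20745}{17} \approx -1220.3$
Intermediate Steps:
$d = 3$ ($d = 9 - 6 = 3$)
$B = - \frac{5}{3}$ ($B = -2 + \frac{1}{3 + 0} = -2 + \frac{1}{3} = - \frac{5}{3} \approx -1.6667$)
$z{\left(M \right)} = M + 4 M^{2}$ ($z{\left(M \right)} = M + \left(M + M\right)^{2} = M + \left(2 M\right)^{2} = M + 4 M^{2}$)
$\left(- \frac{16}{5} - \frac{21}{z{\left(B \right)}}\right) 225 = \left(- \frac{16}{5} - \frac{21}{\left(- \frac{5}{3}\right) \left(1 + 4 \left(- \frac{5}{3}\right)\right)}\right) 225 = \left(\left(-16\right) \frac{1}{5} - \frac{21}{\left(- \frac{5}{3}\right) \left(1 - \frac{20}{3}\right)}\right) 225 = \left(- \frac{16}{5} - \frac{21}{\left(- \frac{5}{3}\right) \left(- \frac{17}{3}\right)}\right) 225 = \left(- \frac{16}{5} - \frac{21}{\frac{85}{9}}\right) 225 = \left(- \frac{16}{5} - \frac{189}{85}\right) 225 = \left(- \frac{461}{85}\right) 225 = - \frac{20745}{17}$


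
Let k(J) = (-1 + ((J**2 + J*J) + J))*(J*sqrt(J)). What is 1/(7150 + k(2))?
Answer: 3575/25560926 - 9*sqrt(2)/25560926 ≈ 0.00013936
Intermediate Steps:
k(J) = J**(3/2)*(-1 + J + 2*J**2) (k(J) = (-1 + ((J**2 + J**2) + J))*J**(3/2) = (-1 + (2*J**2 + J))*J**(3/2) = (-1 + (J + 2*J**2))*J**(3/2) = (-1 + J + 2*J**2)*J**(3/2) = J**(3/2)*(-1 + J + 2*J**2))
1/(7150 + k(2)) = 1/(7150 + 2**(3/2)*(-1 + 2 + 2*2**2)) = 1/(7150 + (2*sqrt(2))*(-1 + 2 + 2*4)) = 1/(7150 + (2*sqrt(2))*(-1 + 2 + 8)) = 1/(7150 + (2*sqrt(2))*9) = 1/(7150 + 18*sqrt(2))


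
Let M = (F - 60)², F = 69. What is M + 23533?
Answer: 23614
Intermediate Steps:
M = 81 (M = (69 - 60)² = 9² = 81)
M + 23533 = 81 + 23533 = 23614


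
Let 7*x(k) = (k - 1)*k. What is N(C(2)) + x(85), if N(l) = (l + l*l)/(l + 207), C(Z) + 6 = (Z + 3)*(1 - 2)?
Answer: 100015/98 ≈ 1020.6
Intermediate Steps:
C(Z) = -9 - Z (C(Z) = -6 + (Z + 3)*(1 - 2) = -6 + (3 + Z)*(-1) = -6 + (-3 - Z) = -9 - Z)
x(k) = k*(-1 + k)/7 (x(k) = ((k - 1)*k)/7 = ((-1 + k)*k)/7 = (k*(-1 + k))/7 = k*(-1 + k)/7)
N(l) = (l + l²)/(207 + l)
N(C(2)) + x(85) = (-9 - 1*2)*(1 + (-9 - 1*2))/(207 + (-9 - 1*2)) + (⅐)*85*(-1 + 85) = (-9 - 2)*(1 + (-9 - 2))/(207 + (-9 - 2)) + (⅐)*85*84 = -11*(1 - 11)/(207 - 11) + 1020 = -11*(-10)/196 + 1020 = -11*1/196*(-10) + 1020 = 55/98 + 1020 = 100015/98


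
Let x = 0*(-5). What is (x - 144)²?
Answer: 20736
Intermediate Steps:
x = 0
(x - 144)² = (0 - 144)² = (-144)² = 20736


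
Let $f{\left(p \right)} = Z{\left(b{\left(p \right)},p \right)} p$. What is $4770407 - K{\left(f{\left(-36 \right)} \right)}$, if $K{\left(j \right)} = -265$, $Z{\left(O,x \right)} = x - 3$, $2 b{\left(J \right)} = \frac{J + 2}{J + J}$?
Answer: $4770672$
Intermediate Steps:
$b{\left(J \right)} = \frac{2 + J}{4 J}$ ($b{\left(J \right)} = \frac{\left(J + 2\right) \frac{1}{J + J}}{2} = \frac{\left(2 + J\right) \frac{1}{2 J}}{2} = \frac{\frac{1}{2} \frac{1}{J} \left(2 + J\right)}{2} = \frac{2 + J}{4 J}$)
$Z{\left(O,x \right)} = -3 + x$ ($Z{\left(O,x \right)} = x - 3 = -3 + x$)
$f{\left(p \right)} = p \left(-3 + p\right)$ ($f{\left(p \right)} = \left(-3 + p\right) p = p \left(-3 + p\right)$)
$4770407 - K{\left(f{\left(-36 \right)} \right)} = 4770407 - -265 = 4770407 + 265 = 4770672$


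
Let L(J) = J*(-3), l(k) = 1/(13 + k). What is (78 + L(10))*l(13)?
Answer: 24/13 ≈ 1.8462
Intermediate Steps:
L(J) = -3*J
(78 + L(10))*l(13) = (78 - 3*10)/(13 + 13) = (78 - 30)/26 = 48*(1/26) = 24/13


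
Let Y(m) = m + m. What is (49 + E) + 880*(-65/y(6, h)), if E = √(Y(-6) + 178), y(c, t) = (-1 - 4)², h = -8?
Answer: -2239 + √166 ≈ -2226.1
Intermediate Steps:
Y(m) = 2*m
y(c, t) = 25 (y(c, t) = (-5)² = 25)
E = √166 (E = √(2*(-6) + 178) = √(-12 + 178) = √166 ≈ 12.884)
(49 + E) + 880*(-65/y(6, h)) = (49 + √166) + 880*(-65/25) = (49 + √166) + 880*(-65*1/25) = (49 + √166) + 880*(-13/5) = (49 + √166) - 2288 = -2239 + √166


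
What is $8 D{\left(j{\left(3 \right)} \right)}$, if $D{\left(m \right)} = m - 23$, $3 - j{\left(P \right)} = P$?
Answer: $-184$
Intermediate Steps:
$j{\left(P \right)} = 3 - P$
$D{\left(m \right)} = -23 + m$
$8 D{\left(j{\left(3 \right)} \right)} = 8 \left(-23 + \left(3 - 3\right)\right) = 8 \left(-23 + 0\right) = 8 \left(-23\right) = -184$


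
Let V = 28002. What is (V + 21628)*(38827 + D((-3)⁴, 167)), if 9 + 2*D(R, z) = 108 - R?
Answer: 1927430680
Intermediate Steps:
D(R, z) = 99/2 - R/2 (D(R, z) = -9/2 + (108 - R)/2 = -9/2 + (54 - R/2) = 99/2 - R/2)
(V + 21628)*(38827 + D((-3)⁴, 167)) = (28002 + 21628)*(38827 + (99/2 - ½*(-3)⁴)) = 49630*(38827 + (99/2 - ½*81)) = 49630*(38827 + (99/2 - 81/2)) = 49630*(38827 + 9) = 49630*38836 = 1927430680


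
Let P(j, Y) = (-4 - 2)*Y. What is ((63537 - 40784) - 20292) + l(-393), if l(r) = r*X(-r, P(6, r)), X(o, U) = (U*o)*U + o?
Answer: -858761921624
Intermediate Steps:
P(j, Y) = -6*Y
X(o, U) = o + o*U**2 (X(o, U) = o*U**2 + o = o + o*U**2)
l(r) = -r**2*(1 + 36*r**2) (l(r) = r*((-r)*(1 + (-6*r)**2)) = r*((-r)*(1 + 36*r**2)) = r*(-r*(1 + 36*r**2)) = -r**2*(1 + 36*r**2))
((63537 - 40784) - 20292) + l(-393) = ((63537 - 40784) - 20292) + (-1*(-393)**2 - 36*(-393)**4) = (22753 - 20292) + (-1*154449 - 36*23854493601) = 2461 + (-154449 - 858761769636) = 2461 - 858761924085 = -858761921624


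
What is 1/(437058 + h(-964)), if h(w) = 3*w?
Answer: 1/434166 ≈ 2.3033e-6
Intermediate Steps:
1/(437058 + h(-964)) = 1/(437058 + 3*(-964)) = 1/(437058 - 2892) = 1/434166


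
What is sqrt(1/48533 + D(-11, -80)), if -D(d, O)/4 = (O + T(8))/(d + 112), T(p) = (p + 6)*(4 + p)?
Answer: I*sqrt(83740537582995)/4901833 ≈ 1.8668*I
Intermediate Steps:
T(p) = (4 + p)*(6 + p) (T(p) = (6 + p)*(4 + p) = (4 + p)*(6 + p))
D(d, O) = -4*(168 + O)/(112 + d) (D(d, O) = -4*(O + (24 + 8**2 + 10*8))/(d + 112) = -4*(O + (24 + 64 + 80))/(112 + d) = -4*(O + 168)/(112 + d) = -4*(168 + O)/(112 + d))
sqrt(1/48533 + D(-11, -80)) = sqrt(1/48533 + 4*(-168 - 1*(-80))/(112 - 11)) = sqrt(1/48533 + 4*(-168 + 80)/101) = sqrt(1/48533 + 4*(1/101)*(-88)) = sqrt(1/48533 - 352/101) = sqrt(-17083515/4901833) = I*sqrt(83740537582995)/4901833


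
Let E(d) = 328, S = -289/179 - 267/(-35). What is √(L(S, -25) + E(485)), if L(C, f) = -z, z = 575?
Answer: I*√247 ≈ 15.716*I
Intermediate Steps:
S = 37678/6265 (S = -289*1/179 - 267*(-1/35) = -289/179 + 267/35 = 37678/6265 ≈ 6.0140)
L(C, f) = -575 (L(C, f) = -1*575 = -575)
√(L(S, -25) + E(485)) = √(-575 + 328) = √(-247) = I*√247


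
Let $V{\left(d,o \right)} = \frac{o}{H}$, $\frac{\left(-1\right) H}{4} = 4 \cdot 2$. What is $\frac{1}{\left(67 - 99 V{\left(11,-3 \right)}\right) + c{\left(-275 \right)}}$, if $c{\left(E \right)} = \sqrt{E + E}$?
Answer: $\frac{59104}{3974609} - \frac{5120 i \sqrt{22}}{3974609} \approx 0.01487 - 0.0060421 i$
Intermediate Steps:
$H = -32$ ($H = - 4 \cdot 4 \cdot 2 = \left(-4\right) 8 = -32$)
$c{\left(E \right)} = \sqrt{2} \sqrt{E}$ ($c{\left(E \right)} = \sqrt{2 E} = \sqrt{2} \sqrt{E}$)
$V{\left(d,o \right)} = - \frac{o}{32}$ ($V{\left(d,o \right)} = \frac{o}{-32} = o \left(- \frac{1}{32}\right) = - \frac{o}{32}$)
$\frac{1}{\left(67 - 99 V{\left(11,-3 \right)}\right) + c{\left(-275 \right)}} = \frac{1}{\left(67 - 99 \left(\left(- \frac{1}{32}\right) \left(-3\right)\right)\right) + \sqrt{2} \sqrt{-275}} = \frac{1}{\left(67 - \frac{297}{32}\right) + \sqrt{2} \cdot 5 i \sqrt{11}} = \frac{1}{\left(67 - \frac{297}{32}\right) + 5 i \sqrt{22}} = \frac{1}{\frac{1847}{32} + 5 i \sqrt{22}}$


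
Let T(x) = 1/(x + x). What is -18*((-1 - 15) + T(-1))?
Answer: 297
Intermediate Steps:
T(x) = 1/(2*x)
-18*((-1 - 15) + T(-1)) = -18*((-1 - 15) + (½)/(-1)) = -18*(-16 + (½)*(-1)) = -18*(-16 - ½) = -18*(-33/2) = 297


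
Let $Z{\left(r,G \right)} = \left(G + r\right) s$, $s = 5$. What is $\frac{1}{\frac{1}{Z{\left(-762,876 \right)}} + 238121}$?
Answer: $\frac{570}{135728971} \approx 4.1995 \cdot 10^{-6}$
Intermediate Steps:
$Z{\left(r,G \right)} = 5 G + 5 r$ ($Z{\left(r,G \right)} = \left(G + r\right) 5 = 5 G + 5 r$)
$\frac{1}{\frac{1}{Z{\left(-762,876 \right)}} + 238121} = \frac{1}{\frac{1}{5 \cdot 876 + 5 \left(-762\right)} + 238121} = \frac{1}{\frac{1}{4380 - 3810} + 238121} = \frac{1}{\frac{1}{570} + 238121} = \frac{1}{\frac{135728971}{570}} = \frac{570}{135728971}$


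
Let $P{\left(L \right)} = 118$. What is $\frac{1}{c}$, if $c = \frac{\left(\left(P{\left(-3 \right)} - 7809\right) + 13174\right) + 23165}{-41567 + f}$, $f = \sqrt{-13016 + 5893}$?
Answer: $- \frac{41567}{28648} + \frac{i \sqrt{7123}}{28648} \approx -1.451 + 0.002946 i$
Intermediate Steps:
$f = i \sqrt{7123}$ ($f = \sqrt{-7123} = i \sqrt{7123} \approx 84.398 i$)
$c = \frac{28648}{-41567 + i \sqrt{7123}}$ ($c = \frac{\left(\left(118 - 7809\right) + 13174\right) + 23165}{-41567 + i \sqrt{7123}} = \frac{\left(-7691 + 13174\right) + 23165}{-41567 + i \sqrt{7123}} = \frac{5483 + 23165}{-41567 + i \sqrt{7123}} = \frac{28648}{-41567 + i \sqrt{7123}} \approx -0.6892 - 0.0013994 i$)
$\frac{1}{c} = \frac{1}{- \frac{297702854}{431955653} - \frac{7162 i \sqrt{7123}}{431955653}}$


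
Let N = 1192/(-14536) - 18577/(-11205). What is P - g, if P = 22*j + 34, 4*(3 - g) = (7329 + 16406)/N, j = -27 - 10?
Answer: 382742582427/128339456 ≈ 2982.3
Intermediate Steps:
j = -37
N = 32084864/20359485 (N = 1192*(-1/14536) - 18577*(-1/11205) = -149/1817 + 18577/11205 = 32084864/20359485 ≈ 1.5759)
g = -482847358107/128339456 (g = 3 - (7329 + 16406)/(4*32084864/20359485) = 3 - 23735*20359485/(4*32084864) = 3 - 1/4*483232376475/32084864 = 3 - 483232376475/128339456 = -482847358107/128339456 ≈ -3762.3)
P = -780 (P = 22*(-37) + 34 = -814 + 34 = -780)
P - g = -780 - 1*(-482847358107/128339456) = -780 + 482847358107/128339456 = 382742582427/128339456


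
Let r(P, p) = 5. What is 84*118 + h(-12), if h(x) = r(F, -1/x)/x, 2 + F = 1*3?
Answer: 118939/12 ≈ 9911.6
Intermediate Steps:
F = 1 (F = -2 + 1*3 = -2 + 3 = 1)
h(x) = 5/x
84*118 + h(-12) = 84*118 + 5/(-12) = 9912 + 5*(-1/12) = 9912 - 5/12 = 118939/12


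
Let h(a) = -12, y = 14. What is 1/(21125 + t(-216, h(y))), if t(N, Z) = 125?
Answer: 1/21250 ≈ 4.7059e-5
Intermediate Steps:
1/(21125 + t(-216, h(y))) = 1/(21125 + 125) = 1/21250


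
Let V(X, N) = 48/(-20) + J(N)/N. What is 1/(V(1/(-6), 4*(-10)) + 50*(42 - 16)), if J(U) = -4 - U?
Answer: 10/12967 ≈ 0.00077119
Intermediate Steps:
V(X, N) = -12/5 + (-4 - N)/N (V(X, N) = 48/(-20) + (-4 - N)/N = 48*(-1/20) + (-4 - N)/N = -12/5 + (-4 - N)/N)
1/(V(1/(-6), 4*(-10)) + 50*(42 - 16)) = 1/((-17/5 - 4/(4*(-10))) + 50*(42 - 16)) = 1/((-17/5 - 4/(-40)) + 50*26) = 1/((-17/5 - 4*(-1/40)) + 1300) = 1/((-17/5 + ⅒) + 1300) = 1/(-33/10 + 1300) = 1/(12967/10) = 10/12967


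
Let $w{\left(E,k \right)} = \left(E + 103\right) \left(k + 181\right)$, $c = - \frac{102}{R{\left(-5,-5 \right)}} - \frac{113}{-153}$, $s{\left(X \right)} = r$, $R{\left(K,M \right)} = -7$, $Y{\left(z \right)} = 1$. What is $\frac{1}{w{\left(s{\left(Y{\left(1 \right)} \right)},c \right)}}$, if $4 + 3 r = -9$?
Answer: $\frac{3213}{62233408} \approx 5.1628 \cdot 10^{-5}$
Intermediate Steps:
$r = - \frac{13}{3}$ ($r = - \frac{4}{3} + \frac{1}{3} \left(-9\right) = - \frac{4}{3} - 3 = - \frac{13}{3} \approx -4.3333$)
$s{\left(X \right)} = - \frac{13}{3}$
$c = \frac{16397}{1071}$ ($c = - \frac{102}{-7} - \frac{113}{-153} = \left(-102\right) \left(- \frac{1}{7}\right) - - \frac{113}{153} = \frac{102}{7} + \frac{113}{153} = \frac{16397}{1071} \approx 15.31$)
$w{\left(E,k \right)} = \left(103 + E\right) \left(181 + k\right)$
$\frac{1}{w{\left(s{\left(Y{\left(1 \right)} \right)},c \right)}} = \frac{1}{18643 + 103 \cdot \frac{16397}{1071} + 181 \left(- \frac{13}{3}\right) - \frac{213161}{3213}} = \frac{1}{18643 + \frac{1688891}{1071} - \frac{2353}{3} - \frac{213161}{3213}} = \frac{1}{\frac{62233408}{3213}} = \frac{3213}{62233408}$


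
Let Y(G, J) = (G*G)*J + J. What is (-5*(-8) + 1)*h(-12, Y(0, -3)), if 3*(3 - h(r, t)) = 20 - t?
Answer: -574/3 ≈ -191.33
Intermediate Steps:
Y(G, J) = J + J*G² (Y(G, J) = G²*J + J = J*G² + J = J + J*G²)
h(r, t) = -11/3 + t/3 (h(r, t) = 3 - (20 - t)/3 = 3 + (-20/3 + t/3) = -11/3 + t/3)
(-5*(-8) + 1)*h(-12, Y(0, -3)) = (-5*(-8) + 1)*(-11/3 + (-3*(1 + 0²))/3) = (40 + 1)*(-11/3 + (-3*(1 + 0))/3) = 41*(-11/3 + (-3*1)/3) = 41*(-11/3 + (⅓)*(-3)) = 41*(-11/3 - 1) = 41*(-14/3) = -574/3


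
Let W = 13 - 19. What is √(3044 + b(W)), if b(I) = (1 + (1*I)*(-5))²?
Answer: 3*√445 ≈ 63.285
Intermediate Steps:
W = -6
b(I) = (1 - 5*I)² (b(I) = (1 + I*(-5))² = (1 - 5*I)²)
√(3044 + b(W)) = √(3044 + (-1 + 5*(-6))²) = √(3044 + (-1 - 30)²) = √(3044 + (-31)²) = √(3044 + 961) = √4005 = 3*√445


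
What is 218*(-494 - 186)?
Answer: -148240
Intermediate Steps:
218*(-494 - 186) = 218*(-680) = -148240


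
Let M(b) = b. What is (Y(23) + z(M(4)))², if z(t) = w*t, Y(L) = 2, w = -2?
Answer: 36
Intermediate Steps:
z(t) = -2*t
(Y(23) + z(M(4)))² = (2 - 2*4)² = (2 - 8)² = (-6)² = 36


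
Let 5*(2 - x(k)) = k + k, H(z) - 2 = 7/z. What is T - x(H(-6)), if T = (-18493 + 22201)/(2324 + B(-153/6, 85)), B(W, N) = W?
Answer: -737/13791 ≈ -0.053441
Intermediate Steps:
H(z) = 2 + 7/z
x(k) = 2 - 2*k/5 (x(k) = 2 - (k + k)/5 = 2 - 2*k/5)
T = 7416/4597 (T = (-18493 + 22201)/(2324 - 153/6) = 3708/(2324 - 153*⅙) = 3708/(2324 - 51/2) = 3708/(4597/2) = 3708*(2/4597) = 7416/4597 ≈ 1.6132)
T - x(H(-6)) = 7416/4597 - (2 - 2*(2 + 7/(-6))/5) = 7416/4597 - (2 - 2*(2 + 7*(-⅙))/5) = 7416/4597 - (2 - 2*(2 - 7/6)/5) = 7416/4597 - (2 - ⅖*⅚) = 7416/4597 - (2 - ⅓) = 7416/4597 - 1*5/3 = 7416/4597 - 5/3 = -737/13791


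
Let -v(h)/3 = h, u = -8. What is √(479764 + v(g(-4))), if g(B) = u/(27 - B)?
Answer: 2*√115263487/31 ≈ 692.65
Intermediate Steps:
g(B) = -8/(27 - B)
v(h) = -3*h
√(479764 + v(g(-4))) = √(479764 - 24/(-27 - 4)) = √(479764 - 24/(-31)) = √(479764 - 24*(-1)/31) = √(479764 - 3*(-8/31)) = √(479764 + 24/31) = √(14872708/31) = 2*√115263487/31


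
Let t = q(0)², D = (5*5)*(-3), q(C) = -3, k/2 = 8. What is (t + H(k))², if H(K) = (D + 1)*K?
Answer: 1380625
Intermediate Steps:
k = 16 (k = 2*8 = 16)
D = -75 (D = 25*(-3) = -75)
t = 9 (t = (-3)² = 9)
H(K) = -74*K (H(K) = (-75 + 1)*K = -74*K)
(t + H(k))² = (9 - 74*16)² = (9 - 1184)² = (-1175)² = 1380625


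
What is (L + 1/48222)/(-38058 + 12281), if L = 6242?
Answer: -301001725/1243018494 ≈ -0.24215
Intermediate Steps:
(L + 1/48222)/(-38058 + 12281) = (6242 + 1/48222)/(-38058 + 12281) = (6242 + 1/48222)/(-25777) = (301001725/48222)*(-1/25777) = -301001725/1243018494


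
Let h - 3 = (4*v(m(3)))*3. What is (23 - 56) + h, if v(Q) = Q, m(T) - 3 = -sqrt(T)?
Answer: 6 - 12*sqrt(3) ≈ -14.785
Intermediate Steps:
m(T) = 3 - sqrt(T)
h = 39 - 12*sqrt(3) (h = 3 + (4*(3 - sqrt(3)))*3 = 3 + (12 - 4*sqrt(3))*3 = 3 + (36 - 12*sqrt(3)) = 39 - 12*sqrt(3) ≈ 18.215)
(23 - 56) + h = (23 - 56) + (39 - 12*sqrt(3)) = -33 + (39 - 12*sqrt(3)) = 6 - 12*sqrt(3)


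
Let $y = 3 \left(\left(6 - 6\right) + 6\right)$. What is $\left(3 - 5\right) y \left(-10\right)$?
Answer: $360$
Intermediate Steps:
$y = 18$ ($y = 3 \left(\left(6 - 6\right) + 6\right) = 3 \left(0 + 6\right) = 3 \cdot 6 = 18$)
$\left(3 - 5\right) y \left(-10\right) = \left(3 - 5\right) 18 \left(-10\right) = \left(-2\right) 18 \left(-10\right) = \left(-36\right) \left(-10\right) = 360$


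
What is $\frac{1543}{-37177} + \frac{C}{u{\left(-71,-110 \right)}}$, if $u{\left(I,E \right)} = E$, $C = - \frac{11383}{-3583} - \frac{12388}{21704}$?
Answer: $- \frac{5183451318779}{79504850300260} \approx -0.065197$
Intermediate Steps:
$C = \frac{50667607}{19441358}$ ($C = \left(-11383\right) \left(- \frac{1}{3583}\right) - \frac{3097}{5426} = \frac{11383}{3583} - \frac{3097}{5426} = \frac{50667607}{19441358} \approx 2.6062$)
$\frac{1543}{-37177} + \frac{C}{u{\left(-71,-110 \right)}} = \frac{1543}{-37177} + \frac{50667607}{19441358 \left(-110\right)} = 1543 \left(- \frac{1}{37177}\right) + \frac{50667607}{19441358} \left(- \frac{1}{110}\right) = - \frac{1543}{37177} - \frac{50667607}{2138549380} = - \frac{5183451318779}{79504850300260}$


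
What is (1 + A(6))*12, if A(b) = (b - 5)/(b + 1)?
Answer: 96/7 ≈ 13.714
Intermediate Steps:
A(b) = (-5 + b)/(1 + b)
(1 + A(6))*12 = (1 + (-5 + 6)/(1 + 6))*12 = (1 + 1/7)*12 = (1 + (⅐)*1)*12 = (1 + ⅐)*12 = (8/7)*12 = 96/7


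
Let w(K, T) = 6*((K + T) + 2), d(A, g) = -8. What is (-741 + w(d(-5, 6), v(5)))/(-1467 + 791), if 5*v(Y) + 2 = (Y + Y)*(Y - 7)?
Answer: 309/260 ≈ 1.1885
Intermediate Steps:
v(Y) = -⅖ + 2*Y*(-7 + Y)/5 (v(Y) = -⅖ + ((Y + Y)*(Y - 7))/5 = -⅖ + ((2*Y)*(-7 + Y))/5 = -⅖ + (2*Y*(-7 + Y))/5 = -⅖ + 2*Y*(-7 + Y)/5)
w(K, T) = 12 + 6*K + 6*T (w(K, T) = 6*(2 + K + T) = 12 + 6*K + 6*T)
(-741 + w(d(-5, 6), v(5)))/(-1467 + 791) = (-741 + (12 + 6*(-8) + 6*(-⅖ - 14/5*5 + (⅖)*5²)))/(-1467 + 791) = (-741 + (12 - 48 + 6*(-⅖ - 14 + (⅖)*25)))/(-676) = (-741 + (12 - 48 + 6*(-⅖ - 14 + 10)))*(-1/676) = (-741 + (12 - 48 + 6*(-22/5)))*(-1/676) = (-741 + (12 - 48 - 132/5))*(-1/676) = (-741 - 312/5)*(-1/676) = -4017/5*(-1/676) = 309/260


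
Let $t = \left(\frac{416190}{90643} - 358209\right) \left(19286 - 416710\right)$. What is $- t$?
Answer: $- \frac{12903849450420528}{90643} \approx -1.4236 \cdot 10^{11}$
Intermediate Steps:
$t = \frac{12903849450420528}{90643}$ ($t = \left(416190 \cdot \frac{1}{90643} - 358209\right) \left(-397424\right) = \left(\frac{416190}{90643} - 358209\right) \left(-397424\right) = \left(- \frac{32468722197}{90643}\right) \left(-397424\right) = \frac{12903849450420528}{90643} \approx 1.4236 \cdot 10^{11}$)
$- t = \left(-1\right) \frac{12903849450420528}{90643} = - \frac{12903849450420528}{90643}$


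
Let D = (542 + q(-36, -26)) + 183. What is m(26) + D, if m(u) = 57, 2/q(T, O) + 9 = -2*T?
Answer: 49268/63 ≈ 782.03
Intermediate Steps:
q(T, O) = 2/(-9 - 2*T)
D = 45677/63 (D = (542 - 2/(9 + 2*(-36))) + 183 = (542 - 2/(9 - 72)) + 183 = (542 - 2/(-63)) + 183 = (542 - 2*(-1/63)) + 183 = (542 + 2/63) + 183 = 34148/63 + 183 = 45677/63 ≈ 725.03)
m(26) + D = 57 + 45677/63 = 49268/63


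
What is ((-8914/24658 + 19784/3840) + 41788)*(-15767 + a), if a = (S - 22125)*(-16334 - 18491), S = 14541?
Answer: 65318166103006959161/5917920 ≈ 1.1037e+13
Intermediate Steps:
a = 264112800 (a = (14541 - 22125)*(-16334 - 18491) = -7584*(-34825) = 264112800)
((-8914/24658 + 19784/3840) + 41788)*(-15767 + a) = ((-8914/24658 + 19784/3840) + 41788)*(-15767 + 264112800) = ((-8914*1/24658 + 19784*(1/3840)) + 41788)*264097033 = ((-4457/12329 + 2473/480) + 41788)*264097033 = (28350257/5917920 + 41788)*264097033 = (247326391217/5917920)*264097033 = 65318166103006959161/5917920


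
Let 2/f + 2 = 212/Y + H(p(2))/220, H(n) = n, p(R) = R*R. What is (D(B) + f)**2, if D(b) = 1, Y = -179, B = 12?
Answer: 131813361/971631241 ≈ 0.13566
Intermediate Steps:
p(R) = R**2
f = -19690/31171 (f = 2/(-2 + (212/(-179) + 2**2/220)) = 2/(-2 + (212*(-1/179) + 4*(1/220))) = 2/(-2 + (-212/179 + 1/55)) = 2/(-2 - 11481/9845) = 2/(-31171/9845) = 2*(-9845/31171) = -19690/31171 ≈ -0.63168)
(D(B) + f)**2 = (1 - 19690/31171)**2 = (11481/31171)**2 = 131813361/971631241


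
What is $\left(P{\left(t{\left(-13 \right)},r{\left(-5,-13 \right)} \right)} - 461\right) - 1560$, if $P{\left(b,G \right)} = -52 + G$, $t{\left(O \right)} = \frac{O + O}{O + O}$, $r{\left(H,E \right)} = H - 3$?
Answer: $-2081$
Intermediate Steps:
$r{\left(H,E \right)} = -3 + H$
$t{\left(O \right)} = 1$ ($t{\left(O \right)} = \frac{2 O}{2 O} = 2 O \frac{1}{2 O} = 1$)
$\left(P{\left(t{\left(-13 \right)},r{\left(-5,-13 \right)} \right)} - 461\right) - 1560 = \left(\left(-52 - 8\right) - 461\right) - 1560 = \left(-60 - 461\right) - 1560 = -521 - 1560 = -2081$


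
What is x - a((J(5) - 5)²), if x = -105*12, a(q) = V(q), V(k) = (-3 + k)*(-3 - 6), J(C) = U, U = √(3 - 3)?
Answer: -1062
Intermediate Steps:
U = 0 (U = √0 = 0)
J(C) = 0
V(k) = 27 - 9*k (V(k) = (-3 + k)*(-9) = 27 - 9*k)
a(q) = 27 - 9*q
x = -1260
x - a((J(5) - 5)²) = -1260 - (27 - 9*(0 - 5)²) = -1260 - (27 - 9*(-5)²) = -1260 - (27 - 9*25) = -1260 - (27 - 225) = -1260 - 1*(-198) = -1260 + 198 = -1062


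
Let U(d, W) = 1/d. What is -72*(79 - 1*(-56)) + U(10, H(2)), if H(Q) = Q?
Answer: -97199/10 ≈ -9719.9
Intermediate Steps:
-72*(79 - 1*(-56)) + U(10, H(2)) = -72*(79 - 1*(-56)) + 1/10 = -72*(79 + 56) + ⅒ = -72*135 + ⅒ = -9720 + ⅒ = -97199/10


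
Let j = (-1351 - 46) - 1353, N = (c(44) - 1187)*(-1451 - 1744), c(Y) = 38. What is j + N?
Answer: 3668305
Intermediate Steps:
N = 3671055 (N = (38 - 1187)*(-1451 - 1744) = -1149*(-3195) = 3671055)
j = -2750 (j = -1397 - 1353 = -2750)
j + N = -2750 + 3671055 = 3668305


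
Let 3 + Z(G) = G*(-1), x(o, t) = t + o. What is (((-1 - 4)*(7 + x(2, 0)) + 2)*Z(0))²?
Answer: 16641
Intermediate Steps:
x(o, t) = o + t
Z(G) = -3 - G (Z(G) = -3 + G*(-1) = -3 - G)
(((-1 - 4)*(7 + x(2, 0)) + 2)*Z(0))² = (((-1 - 4)*(7 + (2 + 0)) + 2)*(-3 - 1*0))² = ((-5*(7 + 2) + 2)*(-3 + 0))² = ((-5*9 + 2)*(-3))² = ((-45 + 2)*(-3))² = (-43*(-3))² = 129² = 16641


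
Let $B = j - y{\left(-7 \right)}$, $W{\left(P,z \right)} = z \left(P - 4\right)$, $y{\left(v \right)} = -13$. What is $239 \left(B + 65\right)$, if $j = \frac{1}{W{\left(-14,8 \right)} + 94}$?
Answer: $\frac{931861}{50} \approx 18637.0$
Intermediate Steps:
$W{\left(P,z \right)} = z \left(-4 + P\right)$
$j = - \frac{1}{50}$ ($j = \frac{1}{8 \left(-4 - 14\right) + 94} = \frac{1}{8 \left(-18\right) + 94} = \frac{1}{-144 + 94} = \frac{1}{-50} = - \frac{1}{50} \approx -0.02$)
$B = \frac{649}{50}$ ($B = - \frac{1}{50} - -13 = - \frac{1}{50} + 13 = \frac{649}{50} \approx 12.98$)
$239 \left(B + 65\right) = 239 \left(\frac{649}{50} + 65\right) = 239 \cdot \frac{3899}{50} = \frac{931861}{50}$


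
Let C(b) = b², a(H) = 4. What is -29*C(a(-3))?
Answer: -464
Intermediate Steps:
-29*C(a(-3)) = -29*4² = -29*16 = -464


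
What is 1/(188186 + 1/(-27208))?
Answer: 27208/5120164687 ≈ 5.3139e-6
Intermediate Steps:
1/(188186 + 1/(-27208)) = 1/(188186 - 1/27208) = 1/(5120164687/27208) = 27208/5120164687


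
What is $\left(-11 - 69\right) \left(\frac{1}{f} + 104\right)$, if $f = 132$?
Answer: $- \frac{274580}{33} \approx -8320.6$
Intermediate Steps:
$\left(-11 - 69\right) \left(\frac{1}{f} + 104\right) = \left(-11 - 69\right) \left(\frac{1}{132} + 104\right) = \left(-80\right) \frac{13729}{132} = - \frac{274580}{33}$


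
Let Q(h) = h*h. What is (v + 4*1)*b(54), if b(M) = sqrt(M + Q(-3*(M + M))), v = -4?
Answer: 0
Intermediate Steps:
Q(h) = h**2
b(M) = sqrt(M + 36*M**2) (b(M) = sqrt(M + (-3*(M + M))**2) = sqrt(M + (-6*M)**2) = sqrt(M + 36*M**2))
(v + 4*1)*b(54) = (-4 + 4*1)*sqrt(54*(1 + 36*54)) = (-4 + 4)*sqrt(54*(1 + 1944)) = 0*sqrt(54*1945) = 0*sqrt(105030) = 0*(3*sqrt(11670)) = 0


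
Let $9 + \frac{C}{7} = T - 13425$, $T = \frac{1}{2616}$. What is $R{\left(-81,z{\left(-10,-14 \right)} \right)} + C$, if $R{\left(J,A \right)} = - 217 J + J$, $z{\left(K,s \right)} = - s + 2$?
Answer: $- \frac{200233865}{2616} \approx -76542.0$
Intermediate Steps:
$T = \frac{1}{2616} \approx 0.00038226$
$z{\left(K,s \right)} = 2 - s$
$C = - \frac{246003401}{2616}$ ($C = -63 + 7 \left(\frac{1}{2616} - 13425\right) = -63 + 7 \left(- \frac{35119799}{2616}\right) = -63 - \frac{245838593}{2616} = - \frac{246003401}{2616} \approx -94038.0$)
$R{\left(J,A \right)} = - 216 J$
$R{\left(-81,z{\left(-10,-14 \right)} \right)} + C = \left(-216\right) \left(-81\right) - \frac{246003401}{2616} = 17496 - \frac{246003401}{2616} = - \frac{200233865}{2616}$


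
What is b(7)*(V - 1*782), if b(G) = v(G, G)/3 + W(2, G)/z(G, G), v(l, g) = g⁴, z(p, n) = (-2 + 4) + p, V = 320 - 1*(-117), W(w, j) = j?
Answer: -829150/3 ≈ -2.7638e+5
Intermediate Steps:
V = 437 (V = 320 + 117 = 437)
z(p, n) = 2 + p
b(G) = G⁴/3 + G/(2 + G)
b(7)*(V - 1*782) = ((⅓)*7*(3 + 7³*(2 + 7))/(2 + 7))*(437 - 1*782) = ((⅓)*7*(3 + 343*9)/9)*(437 - 782) = ((⅓)*7*(⅑)*(3 + 3087))*(-345) = ((⅓)*7*(⅑)*3090)*(-345) = (7210/9)*(-345) = -829150/3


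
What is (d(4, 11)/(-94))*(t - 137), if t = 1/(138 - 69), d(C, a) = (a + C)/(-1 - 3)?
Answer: -11815/2162 ≈ -5.4648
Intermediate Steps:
d(C, a) = -C/4 - a/4 (d(C, a) = (C + a)/(-4) = (C + a)*(-¼) = -C/4 - a/4)
t = 1/69 ≈ 0.014493
(d(4, 11)/(-94))*(t - 137) = ((-¼*4 - ¼*11)/(-94))*(1/69 - 137) = ((-1 - 11/4)*(-1/94))*(-9452/69) = -15/4*(-1/94)*(-9452/69) = (15/376)*(-9452/69) = -11815/2162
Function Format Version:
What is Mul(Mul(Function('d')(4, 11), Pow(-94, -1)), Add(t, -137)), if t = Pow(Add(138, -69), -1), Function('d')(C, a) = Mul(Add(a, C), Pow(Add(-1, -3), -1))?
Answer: Rational(-11815, 2162) ≈ -5.4648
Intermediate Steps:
Function('d')(C, a) = Add(Mul(Rational(-1, 4), C), Mul(Rational(-1, 4), a)) (Function('d')(C, a) = Mul(Add(C, a), Pow(-4, -1)) = Mul(Add(C, a), Rational(-1, 4)) = Add(Mul(Rational(-1, 4), C), Mul(Rational(-1, 4), a)))
t = Rational(1, 69) (t = Pow(69, -1) = Rational(1, 69) ≈ 0.014493)
Mul(Mul(Function('d')(4, 11), Pow(-94, -1)), Add(t, -137)) = Mul(Mul(Add(Mul(Rational(-1, 4), 4), Mul(Rational(-1, 4), 11)), Pow(-94, -1)), Add(Rational(1, 69), -137)) = Mul(Mul(Add(-1, Rational(-11, 4)), Rational(-1, 94)), Rational(-9452, 69)) = Mul(Mul(Rational(-15, 4), Rational(-1, 94)), Rational(-9452, 69)) = Mul(Rational(15, 376), Rational(-9452, 69)) = Rational(-11815, 2162)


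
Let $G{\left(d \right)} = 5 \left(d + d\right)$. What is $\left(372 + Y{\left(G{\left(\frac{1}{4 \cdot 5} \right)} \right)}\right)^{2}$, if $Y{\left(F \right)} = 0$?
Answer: $138384$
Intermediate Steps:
$G{\left(d \right)} = 10 d$ ($G{\left(d \right)} = 5 \cdot 2 d = 10 d$)
$\left(372 + Y{\left(G{\left(\frac{1}{4 \cdot 5} \right)} \right)}\right)^{2} = \left(372 + 0\right)^{2} = 372^{2} = 138384$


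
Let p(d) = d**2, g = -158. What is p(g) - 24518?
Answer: 446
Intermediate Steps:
p(g) - 24518 = (-158)**2 - 24518 = 24964 - 24518 = 446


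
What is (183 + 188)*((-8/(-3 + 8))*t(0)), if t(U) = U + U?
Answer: 0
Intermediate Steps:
t(U) = 2*U
(183 + 188)*((-8/(-3 + 8))*t(0)) = (183 + 188)*((-8/(-3 + 8))*(2*0)) = 371*(-8/5*0) = 371*0 = 0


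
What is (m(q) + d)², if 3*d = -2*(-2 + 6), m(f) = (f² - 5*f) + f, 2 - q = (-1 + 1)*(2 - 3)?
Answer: 400/9 ≈ 44.444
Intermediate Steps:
q = 2 (q = 2 - (-1 + 1)*(2 - 3) = 2 - 0*(-1) = 2 - 1*0 = 2 + 0 = 2)
m(f) = f² - 4*f
d = -8/3 (d = (-2*(-2 + 6))/3 = (-2*4)/3 = (⅓)*(-8) = -8/3 ≈ -2.6667)
(m(q) + d)² = (2*(-4 + 2) - 8/3)² = (2*(-2) - 8/3)² = (-4 - 8/3)² = (-20/3)² = 400/9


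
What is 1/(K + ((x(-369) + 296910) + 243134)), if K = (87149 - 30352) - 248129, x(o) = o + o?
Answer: 1/347974 ≈ 2.8738e-6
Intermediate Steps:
x(o) = 2*o
K = -191332 (K = 56797 - 248129 = -191332)
1/(K + ((x(-369) + 296910) + 243134)) = 1/(-191332 + ((2*(-369) + 296910) + 243134)) = 1/(-191332 + ((-738 + 296910) + 243134)) = 1/(-191332 + (296172 + 243134)) = 1/(-191332 + 539306) = 1/347974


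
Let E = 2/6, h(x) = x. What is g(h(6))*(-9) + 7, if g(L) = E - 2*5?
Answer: 94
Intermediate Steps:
E = ⅓ (E = 2*(⅙) = ⅓ ≈ 0.33333)
g(L) = -29/3 (g(L) = ⅓ - 2*5 = ⅓ - 10 = -29/3)
g(h(6))*(-9) + 7 = -29/3*(-9) + 7 = 87 + 7 = 94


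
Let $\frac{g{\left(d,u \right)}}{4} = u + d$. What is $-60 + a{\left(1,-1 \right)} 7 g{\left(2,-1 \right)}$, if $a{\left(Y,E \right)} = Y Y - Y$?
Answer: $-60$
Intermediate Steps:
$g{\left(d,u \right)} = 4 d + 4 u$ ($g{\left(d,u \right)} = 4 \left(u + d\right) = 4 \left(d + u\right) = 4 d + 4 u$)
$a{\left(Y,E \right)} = Y^{2} - Y$
$-60 + a{\left(1,-1 \right)} 7 g{\left(2,-1 \right)} = -60 + 1 \left(-1 + 1\right) 7 \left(4 \cdot 2 + 4 \left(-1\right)\right) = -60 + 1 \cdot 0 \cdot 7 \left(8 - 4\right) = -60 + 0 \cdot 7 \cdot 4 = -60 + 0 \cdot 28 = -60 + 0 = -60$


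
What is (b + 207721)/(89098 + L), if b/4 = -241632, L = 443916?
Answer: -758807/533014 ≈ -1.4236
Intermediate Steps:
b = -966528 (b = 4*(-241632) = -966528)
(b + 207721)/(89098 + L) = (-966528 + 207721)/(89098 + 443916) = -758807/533014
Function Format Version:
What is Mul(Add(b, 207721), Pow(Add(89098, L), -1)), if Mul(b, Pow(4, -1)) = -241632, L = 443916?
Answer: Rational(-758807, 533014) ≈ -1.4236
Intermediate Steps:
b = -966528 (b = Mul(4, -241632) = -966528)
Mul(Add(b, 207721), Pow(Add(89098, L), -1)) = Mul(Add(-966528, 207721), Pow(Add(89098, 443916), -1)) = Mul(-758807, Pow(533014, -1)) = Mul(-758807, Rational(1, 533014)) = Rational(-758807, 533014)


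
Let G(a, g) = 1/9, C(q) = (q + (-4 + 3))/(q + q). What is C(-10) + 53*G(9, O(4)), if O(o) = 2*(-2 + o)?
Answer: 1159/180 ≈ 6.4389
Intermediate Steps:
O(o) = -4 + 2*o
C(q) = (-1 + q)/(2*q) (C(q) = (q - 1)/((2*q)) = (-1 + q)*(1/(2*q)) = (-1 + q)/(2*q))
G(a, g) = ⅑
C(-10) + 53*G(9, O(4)) = (½)*(-1 - 10)/(-10) + 53*(⅑) = (½)*(-⅒)*(-11) + 53/9 = 11/20 + 53/9 = 1159/180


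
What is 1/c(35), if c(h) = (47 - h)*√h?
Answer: √35/420 ≈ 0.014086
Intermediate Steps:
c(h) = √h*(47 - h)
1/c(35) = 1/(√35*(47 - 1*35)) = 1/(√35*(47 - 35)) = 1/(√35*12) = 1/(12*√35) = √35/420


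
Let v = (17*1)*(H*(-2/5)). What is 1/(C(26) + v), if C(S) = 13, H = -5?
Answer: 1/47 ≈ 0.021277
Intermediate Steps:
v = 34 (v = (17*1)*(-(-10)/5) = 17*(-(-10)/5) = 17*(-5*(-⅖)) = 17*2 = 34)
1/(C(26) + v) = 1/(13 + 34) = 1/47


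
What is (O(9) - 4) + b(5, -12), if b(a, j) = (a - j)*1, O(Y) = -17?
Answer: -4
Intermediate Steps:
b(a, j) = a - j
(O(9) - 4) + b(5, -12) = (-17 - 4) + (5 - 1*(-12)) = -21 + (5 + 12) = -21 + 17 = -4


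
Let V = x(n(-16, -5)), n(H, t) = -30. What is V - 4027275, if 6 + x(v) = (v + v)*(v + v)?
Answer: -4023681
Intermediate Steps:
x(v) = -6 + 4*v² (x(v) = -6 + (v + v)*(v + v) = -6 + (2*v)*(2*v) = -6 + 4*v²)
V = 3594 (V = -6 + 4*(-30)² = -6 + 4*900 = -6 + 3600 = 3594)
V - 4027275 = 3594 - 4027275 = -4023681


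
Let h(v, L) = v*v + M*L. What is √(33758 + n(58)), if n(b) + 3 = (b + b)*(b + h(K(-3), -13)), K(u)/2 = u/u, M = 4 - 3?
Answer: √39439 ≈ 198.59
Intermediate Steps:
M = 1
K(u) = 2 (K(u) = 2*(u/u) = 2*1 = 2)
h(v, L) = L + v² (h(v, L) = v*v + 1*L = v² + L = L + v²)
n(b) = -3 + 2*b*(-9 + b) (n(b) = -3 + (b + b)*(b + (-13 + 2²)) = -3 + (2*b)*(b + (-13 + 4)) = -3 + (2*b)*(b - 9) = -3 + (2*b)*(-9 + b) = -3 + 2*b*(-9 + b))
√(33758 + n(58)) = √(33758 + (-3 - 18*58 + 2*58²)) = √(33758 + (-3 - 1044 + 2*3364)) = √(33758 + (-3 - 1044 + 6728)) = √(33758 + 5681) = √39439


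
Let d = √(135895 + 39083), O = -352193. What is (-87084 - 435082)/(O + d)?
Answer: 183903210038/124039734271 + 1566498*√19442/124039734271 ≈ 1.4844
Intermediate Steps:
d = 3*√19442 (d = √174978 = 3*√19442 ≈ 418.30)
(-87084 - 435082)/(O + d) = (-87084 - 435082)/(-352193 + 3*√19442) = -522166/(-352193 + 3*√19442)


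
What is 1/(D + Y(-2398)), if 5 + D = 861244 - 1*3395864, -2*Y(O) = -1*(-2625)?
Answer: -2/5071875 ≈ -3.9433e-7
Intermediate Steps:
Y(O) = -2625/2 (Y(O) = -(-1)*(-2625)/2 = -½*2625 = -2625/2)
D = -2534625 (D = -5 + (861244 - 1*3395864) = -5 + (861244 - 3395864) = -5 - 2534620 = -2534625)
1/(D + Y(-2398)) = 1/(-2534625 - 2625/2) = 1/(-5071875/2) = -2/5071875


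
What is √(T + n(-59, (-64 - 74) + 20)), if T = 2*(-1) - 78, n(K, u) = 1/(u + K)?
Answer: 119*I*√177/177 ≈ 8.9446*I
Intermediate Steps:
n(K, u) = 1/(K + u)
T = -80 (T = -2 - 78 = -80)
√(T + n(-59, (-64 - 74) + 20)) = √(-80 + 1/(-59 + ((-64 - 74) + 20))) = √(-80 + 1/(-59 + (-138 + 20))) = √(-80 + 1/(-59 - 118)) = √(-80 + 1/(-177)) = √(-80 - 1/177) = √(-14161/177) = 119*I*√177/177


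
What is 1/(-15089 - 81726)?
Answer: -1/96815 ≈ -1.0329e-5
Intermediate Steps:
1/(-15089 - 81726) = 1/(-96815) = -1/96815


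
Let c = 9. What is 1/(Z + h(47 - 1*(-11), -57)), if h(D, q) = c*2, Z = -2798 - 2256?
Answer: -1/5036 ≈ -0.00019857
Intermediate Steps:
Z = -5054
h(D, q) = 18 (h(D, q) = 9*2 = 18)
1/(Z + h(47 - 1*(-11), -57)) = 1/(-5054 + 18) = 1/(-5036) = -1/5036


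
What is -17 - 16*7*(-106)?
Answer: 11855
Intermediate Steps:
-17 - 16*7*(-106) = -17 - 112*(-106) = -17 + 11872 = 11855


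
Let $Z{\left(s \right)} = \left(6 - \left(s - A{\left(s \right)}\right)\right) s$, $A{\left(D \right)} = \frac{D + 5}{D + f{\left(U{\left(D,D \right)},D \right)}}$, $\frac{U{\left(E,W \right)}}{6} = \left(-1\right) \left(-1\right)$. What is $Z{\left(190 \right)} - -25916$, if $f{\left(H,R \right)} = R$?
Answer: $- \frac{17893}{2} \approx -8946.5$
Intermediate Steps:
$U{\left(E,W \right)} = 6$ ($U{\left(E,W \right)} = 6 \left(\left(-1\right) \left(-1\right)\right) = 6 \cdot 1 = 6$)
$A{\left(D \right)} = \frac{5 + D}{2 D}$ ($A{\left(D \right)} = \frac{D + 5}{D + D} = \frac{5 + D}{2 D}$)
$Z{\left(s \right)} = s \left(6 - s + \frac{5 + s}{2 s}\right)$ ($Z{\left(s \right)} = \left(6 - \left(s - \frac{5 + s}{2 s}\right)\right) s = \left(6 - s + \frac{5 + s}{2 s}\right) s = s \left(6 - s + \frac{5 + s}{2 s}\right)$)
$Z{\left(190 \right)} - -25916 = \left(\frac{5}{2} + \frac{1}{2} \cdot 190 + 190 \left(6 - 190\right)\right) - -25916 = \left(\frac{5}{2} + 95 + 190 \left(6 - 190\right)\right) + 25916 = \left(\frac{5}{2} + 95 + 190 \left(-184\right)\right) + 25916 = \left(\frac{5}{2} + 95 - 34960\right) + 25916 = - \frac{69725}{2} + 25916 = - \frac{17893}{2}$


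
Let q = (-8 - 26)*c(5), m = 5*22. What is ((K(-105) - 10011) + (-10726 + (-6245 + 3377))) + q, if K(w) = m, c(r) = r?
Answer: -23665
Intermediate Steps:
m = 110
q = -170 (q = (-8 - 26)*5 = -34*5 = -170)
K(w) = 110
((K(-105) - 10011) + (-10726 + (-6245 + 3377))) + q = ((110 - 10011) + (-10726 + (-6245 + 3377))) - 170 = (-9901 + (-10726 - 2868)) - 170 = (-9901 - 13594) - 170 = -23495 - 170 = -23665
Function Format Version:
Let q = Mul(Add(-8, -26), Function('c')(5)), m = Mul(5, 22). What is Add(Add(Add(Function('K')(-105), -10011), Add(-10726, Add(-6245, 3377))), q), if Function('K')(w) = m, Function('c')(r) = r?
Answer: -23665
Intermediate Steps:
m = 110
q = -170 (q = Mul(Add(-8, -26), 5) = Mul(-34, 5) = -170)
Function('K')(w) = 110
Add(Add(Add(Function('K')(-105), -10011), Add(-10726, Add(-6245, 3377))), q) = Add(Add(Add(110, -10011), Add(-10726, Add(-6245, 3377))), -170) = Add(Add(-9901, Add(-10726, -2868)), -170) = Add(Add(-9901, -13594), -170) = Add(-23495, -170) = -23665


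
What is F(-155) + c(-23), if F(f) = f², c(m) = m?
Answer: 24002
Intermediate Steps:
F(-155) + c(-23) = (-155)² - 23 = 24025 - 23 = 24002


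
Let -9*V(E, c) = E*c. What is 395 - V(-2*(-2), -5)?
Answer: 3535/9 ≈ 392.78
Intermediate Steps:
V(E, c) = -E*c/9
395 - V(-2*(-2), -5) = 395 - (-1)*(-2*(-2))*(-5)/9 = 395 - (-1)*4*(-5)/9 = 395 - 1*20/9 = 395 - 20/9 = 3535/9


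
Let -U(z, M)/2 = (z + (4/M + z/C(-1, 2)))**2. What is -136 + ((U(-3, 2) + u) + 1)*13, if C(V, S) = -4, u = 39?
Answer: 3059/8 ≈ 382.38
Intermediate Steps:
U(z, M) = -2*(4/M + 3*z/4)**2 (U(z, M) = -2*(z + (4/M + z/(-4)))**2 = -2*(z + (4/M + z*(-1/4)))**2 = -2*(z + (4/M - z/4))**2 = -2*(4/M + 3*z/4)**2)
-136 + ((U(-3, 2) + u) + 1)*13 = -136 + ((-1/8*(16 + 3*2*(-3))**2/2**2 + 39) + 1)*13 = -136 + ((-1/8*1/4*(16 - 18)**2 + 39) + 1)*13 = -136 + ((-1/8*1/4*(-2)**2 + 39) + 1)*13 = -136 + ((-1/8*1/4*4 + 39) + 1)*13 = -136 + ((-1/8 + 39) + 1)*13 = -136 + (311/8 + 1)*13 = -136 + (319/8)*13 = -136 + 4147/8 = 3059/8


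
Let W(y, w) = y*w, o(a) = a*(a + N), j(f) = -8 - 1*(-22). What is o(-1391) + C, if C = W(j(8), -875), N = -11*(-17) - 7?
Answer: 1672251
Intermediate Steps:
N = 180 (N = 187 - 7 = 180)
j(f) = 14 (j(f) = -8 + 22 = 14)
o(a) = a*(180 + a) (o(a) = a*(a + 180) = a*(180 + a))
W(y, w) = w*y
C = -12250 (C = -875*14 = -12250)
o(-1391) + C = -1391*(180 - 1391) - 12250 = -1391*(-1211) - 12250 = 1684501 - 12250 = 1672251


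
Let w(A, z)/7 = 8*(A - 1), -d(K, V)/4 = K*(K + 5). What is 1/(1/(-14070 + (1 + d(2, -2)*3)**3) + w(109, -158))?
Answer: 4671533/28253431583 ≈ 0.00016534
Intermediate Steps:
d(K, V) = -4*K*(5 + K) (d(K, V) = -4*K*(K + 5) = -4*K*(5 + K))
w(A, z) = -56 + 56*A (w(A, z) = 7*(8*(A - 1)) = 7*(8*(-1 + A)) = 7*(-8 + 8*A) = -56 + 56*A)
1/(1/(-14070 + (1 + d(2, -2)*3)**3) + w(109, -158)) = 1/(1/(-14070 + (1 - 4*2*(5 + 2)*3)**3) + (-56 + 56*109)) = 1/(1/(-14070 + (1 - 4*2*7*3)**3) + (-56 + 6104)) = 1/(1/(-14070 + (1 - 56*3)**3) + 6048) = 1/(1/(-14070 + (1 - 168)**3) + 6048) = 1/(1/(-14070 + (-167)**3) + 6048) = 1/(1/(-14070 - 4657463) + 6048) = 1/(1/(-4671533) + 6048) = 1/(-1/4671533 + 6048) = 1/(28253431583/4671533) = 4671533/28253431583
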